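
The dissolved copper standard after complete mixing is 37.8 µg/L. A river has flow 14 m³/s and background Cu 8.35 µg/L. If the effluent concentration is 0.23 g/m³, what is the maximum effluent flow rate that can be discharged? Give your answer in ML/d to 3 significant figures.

185 ML/d

8.35 µg/L = 0.00835 mg/L.
37.8 µg/L = 0.0378 mg/L.
Mass balance at complete mixing: C_std·(Q_w + Q_r) = Q_w·C_e + Q_r·C_b.
Rearranging, Q_w = Q_r·(C_std − C_b)/(C_e − C_std) = 14·(0.0378 − 0.00835) / (0.23 − 0.0378) = 2.145 m³/s.
= 185.3 ML/d.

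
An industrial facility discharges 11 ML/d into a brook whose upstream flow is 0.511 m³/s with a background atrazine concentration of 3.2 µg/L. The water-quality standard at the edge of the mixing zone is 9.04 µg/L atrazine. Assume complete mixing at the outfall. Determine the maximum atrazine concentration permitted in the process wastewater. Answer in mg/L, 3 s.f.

0.0325 mg/L

11 ML/d = 0.1273 m³/s.
3.2 µg/L = 0.0032 mg/L.
9.04 µg/L = 0.00904 mg/L.
Mass balance: 0.00904·0.6383 = 0.1273·Cₑ + 0.511·0.0032.
Cₑ = (0.00577 − 0.001635) / 0.1273 = 0.03248 mg/L.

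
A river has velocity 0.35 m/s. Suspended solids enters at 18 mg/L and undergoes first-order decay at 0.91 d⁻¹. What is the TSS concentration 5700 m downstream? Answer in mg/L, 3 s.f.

Travel time t = 5700 m / 0.35 m/s = 5700/0.35 = 1.629e+04 s = 0.1885 d.
First-order decay: C = 18·exp(−0.91·0.1885) = 18·0.8424 = 15.16 mg/L.

15.2 mg/L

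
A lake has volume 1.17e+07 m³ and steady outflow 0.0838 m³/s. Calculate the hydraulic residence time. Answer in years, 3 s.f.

Q = 0.0838 m³/s × 3.156e+07 s/yr = 2.645e+06 m³/yr.
Hydraulic residence time τ = V/Q = 1.17e+07/2.645e+06 = 4.424 yr.

4.42 yr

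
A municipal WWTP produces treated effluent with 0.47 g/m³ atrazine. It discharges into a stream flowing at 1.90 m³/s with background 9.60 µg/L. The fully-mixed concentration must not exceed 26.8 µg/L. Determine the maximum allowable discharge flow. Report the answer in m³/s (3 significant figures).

9.60 µg/L = 0.0096 mg/L.
26.8 µg/L = 0.0268 mg/L.
Mass balance at complete mixing: C_std·(Q_w + Q_r) = Q_w·C_e + Q_r·C_b.
Rearranging, Q_w = Q_r·(C_std − C_b)/(C_e − C_std) = 1.90·(0.0268 − 0.0096) / (0.47 − 0.0268) = 0.07374 m³/s.

0.0737 m³/s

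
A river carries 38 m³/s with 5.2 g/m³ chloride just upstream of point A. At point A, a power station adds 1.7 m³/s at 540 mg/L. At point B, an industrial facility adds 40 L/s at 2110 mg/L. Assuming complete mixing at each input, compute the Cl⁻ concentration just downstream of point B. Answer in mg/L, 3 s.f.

30.2 mg/L

After input A: C = (38·5.2 + 1.7·540) / 39.7 = 28.1 mg/L.
40 L/s = 0.04 m³/s.
After input B: C = (39.7·28.1 + 0.04·2110) / 39.74 = 30.2 mg/L.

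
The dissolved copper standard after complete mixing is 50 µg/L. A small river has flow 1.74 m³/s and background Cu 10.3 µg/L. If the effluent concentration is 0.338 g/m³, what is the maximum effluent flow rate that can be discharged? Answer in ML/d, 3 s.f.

20.7 ML/d

10.3 µg/L = 0.0103 mg/L.
50 µg/L = 0.05 mg/L.
Mass balance at complete mixing: C_std·(Q_w + Q_r) = Q_w·C_e + Q_r·C_b.
Rearranging, Q_w = Q_r·(C_std − C_b)/(C_e − C_std) = 1.74·(0.05 − 0.0103) / (0.338 − 0.05) = 0.2399 m³/s.
= 20.72 ML/d.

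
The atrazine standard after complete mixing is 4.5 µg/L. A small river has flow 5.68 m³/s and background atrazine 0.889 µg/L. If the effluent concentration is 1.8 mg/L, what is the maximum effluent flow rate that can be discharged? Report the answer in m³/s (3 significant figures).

0.889 µg/L = 0.000889 mg/L.
4.5 µg/L = 0.0045 mg/L.
Mass balance at complete mixing: C_std·(Q_w + Q_r) = Q_w·C_e + Q_r·C_b.
Rearranging, Q_w = Q_r·(C_std − C_b)/(C_e − C_std) = 5.68·(0.0045 − 0.000889) / (1.8 − 0.0045) = 0.01142 m³/s.

0.0114 m³/s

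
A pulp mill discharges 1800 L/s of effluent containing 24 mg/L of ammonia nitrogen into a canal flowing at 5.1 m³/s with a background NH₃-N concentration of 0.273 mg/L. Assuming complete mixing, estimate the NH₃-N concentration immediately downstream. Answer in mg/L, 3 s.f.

6.46 mg/L

1800 L/s = 1.8 m³/s.
Flow-weighted mixing gives C = (1.8·24 + 5.1·0.273) / (1.8 + 5.1) = 44.59/6.9 = 6.463 mg/L.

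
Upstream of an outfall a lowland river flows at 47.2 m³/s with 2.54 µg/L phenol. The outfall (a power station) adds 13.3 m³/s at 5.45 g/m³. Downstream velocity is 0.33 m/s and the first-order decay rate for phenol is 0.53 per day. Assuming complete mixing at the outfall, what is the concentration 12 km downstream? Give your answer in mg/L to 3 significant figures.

0.960 mg/L

2.54 µg/L = 0.00254 mg/L.
After complete mixing, C₀ = (13.3·5.45 + 47.2·0.00254) / 60.5 = 1.2 mg/L.
Travel time t = 1.2e+04 m / 0.33 m/s = 3.636e+04 s = 0.4209 d.
C = 1.2·exp(−0.53·0.4209) = 1.2·0.8001 = 0.9601 mg/L.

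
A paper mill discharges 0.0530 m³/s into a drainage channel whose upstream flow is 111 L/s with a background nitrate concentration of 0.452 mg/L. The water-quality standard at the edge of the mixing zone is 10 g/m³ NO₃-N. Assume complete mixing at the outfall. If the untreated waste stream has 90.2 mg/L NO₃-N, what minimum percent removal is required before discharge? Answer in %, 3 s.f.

66.7 %

111 L/s = 0.111 m³/s.
Mass balance: 10·0.164 = 0.053·Cₑ + 0.111·0.452.
Cₑ = (1.64 − 0.05017) / 0.053 = 30 mg/L.
Required removal = 1 − 30/90.2 = 66.74 %.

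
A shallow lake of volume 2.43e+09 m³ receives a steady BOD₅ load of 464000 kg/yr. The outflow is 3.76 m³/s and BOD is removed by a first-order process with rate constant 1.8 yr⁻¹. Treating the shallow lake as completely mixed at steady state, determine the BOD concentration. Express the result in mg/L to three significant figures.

0.103 mg/L

Outflow Q = 3.76 m³/s × 3.156e+07 s/yr = 1.187e+08 m³/yr.
Steady-state CSTR mass balance: W = Q·C + k·V·C, so C = W/(Q + kV).
Q + kV = 1.187e+08 + 1.8·2.43e+09 = 4.493e+09 m³/yr.
C = 464000/4.493e+09 = 0.0001033 kg/m³ = 0.1033 mg/L.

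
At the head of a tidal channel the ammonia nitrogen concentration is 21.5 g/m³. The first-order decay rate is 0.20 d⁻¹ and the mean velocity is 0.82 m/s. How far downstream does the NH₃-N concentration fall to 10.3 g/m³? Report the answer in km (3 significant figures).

From C = C₀·e^(−kt), t = ln(C₀/C)/k = ln(21.5/10.3)/0.20 = 0.7359/0.20 = 3.68 d.
Distance = v·t = 0.82 m/s × 3.179e+05 s = 2.607e+05 m = 260.7 km.

261 km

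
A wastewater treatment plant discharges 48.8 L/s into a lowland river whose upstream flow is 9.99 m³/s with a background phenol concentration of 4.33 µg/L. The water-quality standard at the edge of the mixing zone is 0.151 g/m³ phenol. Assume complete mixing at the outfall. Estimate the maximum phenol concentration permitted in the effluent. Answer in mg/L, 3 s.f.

30.2 mg/L

48.8 L/s = 0.0488 m³/s.
4.33 µg/L = 0.00433 mg/L.
Mass balance: 0.151·10.04 = 0.0488·Cₑ + 9.99·0.00433.
Cₑ = (1.516 − 0.04326) / 0.0488 = 30.18 mg/L.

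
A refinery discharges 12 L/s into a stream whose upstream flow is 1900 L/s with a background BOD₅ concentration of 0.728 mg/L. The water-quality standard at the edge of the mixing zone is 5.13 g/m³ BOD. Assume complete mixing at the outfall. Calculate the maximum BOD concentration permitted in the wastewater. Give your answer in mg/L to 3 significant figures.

702 mg/L

12 L/s = 0.012 m³/s.
1900 L/s = 1.9 m³/s.
Mass balance: 5.13·1.912 = 0.012·Cₑ + 1.9·0.728.
Cₑ = (9.809 − 1.383) / 0.012 = 702.1 mg/L.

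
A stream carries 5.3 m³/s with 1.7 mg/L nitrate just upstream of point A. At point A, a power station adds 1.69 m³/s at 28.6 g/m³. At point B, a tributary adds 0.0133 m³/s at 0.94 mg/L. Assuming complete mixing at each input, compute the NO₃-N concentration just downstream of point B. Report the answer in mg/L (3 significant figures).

After input A: C = (5.3·1.7 + 1.69·28.6) / 6.99 = 8.204 mg/L.
After input B: C = (6.99·8.204 + 0.0133·0.94) / 7.003 = 8.19 mg/L.

8.19 mg/L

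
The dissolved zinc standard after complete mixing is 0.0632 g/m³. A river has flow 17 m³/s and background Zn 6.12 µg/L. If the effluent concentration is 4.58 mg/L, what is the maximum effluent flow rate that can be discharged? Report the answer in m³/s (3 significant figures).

0.215 m³/s

6.12 µg/L = 0.00612 mg/L.
Mass balance at complete mixing: C_std·(Q_w + Q_r) = Q_w·C_e + Q_r·C_b.
Rearranging, Q_w = Q_r·(C_std − C_b)/(C_e − C_std) = 17·(0.0632 − 0.00612) / (4.58 − 0.0632) = 0.2148 m³/s.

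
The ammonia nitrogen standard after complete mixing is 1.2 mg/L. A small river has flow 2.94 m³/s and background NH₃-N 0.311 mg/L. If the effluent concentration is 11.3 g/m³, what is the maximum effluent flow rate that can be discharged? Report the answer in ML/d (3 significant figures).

Mass balance at complete mixing: C_std·(Q_w + Q_r) = Q_w·C_e + Q_r·C_b.
Rearranging, Q_w = Q_r·(C_std − C_b)/(C_e − C_std) = 2.94·(1.2 − 0.311) / (11.3 − 1.2) = 0.2588 m³/s.
= 22.36 ML/d.

22.4 ML/d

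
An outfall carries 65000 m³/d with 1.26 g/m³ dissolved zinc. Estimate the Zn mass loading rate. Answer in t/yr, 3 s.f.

29.9 t/yr

65000 m³/d = 0.7523 m³/s.
Mass flux = Q·C = 0.7523 m³/s × 1.26 g/m³ = 0.9479 g/s.
= 0.9479 g/s × 31.56 = 29.91 t/yr.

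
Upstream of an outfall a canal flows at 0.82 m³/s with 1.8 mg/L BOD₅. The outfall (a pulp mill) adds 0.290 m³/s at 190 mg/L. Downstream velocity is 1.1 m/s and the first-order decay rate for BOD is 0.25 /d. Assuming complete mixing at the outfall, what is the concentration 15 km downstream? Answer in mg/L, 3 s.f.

49.0 mg/L

After complete mixing, C₀ = (0.29·190 + 0.82·1.8) / 1.11 = 50.97 mg/L.
Travel time t = 1.5e+04 m / 1.1 m/s = 1.364e+04 s = 0.1578 d.
C = 50.97·exp(−0.25·0.1578) = 50.97·0.9613 = 49 mg/L.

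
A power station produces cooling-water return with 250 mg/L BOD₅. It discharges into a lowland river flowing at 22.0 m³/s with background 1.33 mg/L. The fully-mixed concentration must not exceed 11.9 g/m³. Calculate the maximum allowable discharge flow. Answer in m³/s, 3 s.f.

Mass balance at complete mixing: C_std·(Q_w + Q_r) = Q_w·C_e + Q_r·C_b.
Rearranging, Q_w = Q_r·(C_std − C_b)/(C_e − C_std) = 22.0·(11.9 − 1.33) / (250 − 11.9) = 0.9766 m³/s.

0.977 m³/s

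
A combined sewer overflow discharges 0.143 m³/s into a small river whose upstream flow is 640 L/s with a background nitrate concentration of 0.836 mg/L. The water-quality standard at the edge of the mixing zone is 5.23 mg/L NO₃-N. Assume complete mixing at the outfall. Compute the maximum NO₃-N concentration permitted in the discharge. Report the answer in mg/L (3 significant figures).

24.9 mg/L

640 L/s = 0.64 m³/s.
Mass balance: 5.23·0.783 = 0.143·Cₑ + 0.64·0.836.
Cₑ = (4.095 − 0.535) / 0.143 = 24.9 mg/L.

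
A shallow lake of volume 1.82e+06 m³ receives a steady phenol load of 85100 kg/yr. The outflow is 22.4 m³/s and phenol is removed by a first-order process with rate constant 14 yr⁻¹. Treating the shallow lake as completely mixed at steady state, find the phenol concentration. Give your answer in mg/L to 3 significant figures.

0.116 mg/L

Outflow Q = 22.4 m³/s × 3.156e+07 s/yr = 7.069e+08 m³/yr.
Steady-state CSTR mass balance: W = Q·C + k·V·C, so C = W/(Q + kV).
Q + kV = 7.069e+08 + 14·1.82e+06 = 7.324e+08 m³/yr.
C = 85100/7.324e+08 = 0.0001162 kg/m³ = 0.1162 mg/L.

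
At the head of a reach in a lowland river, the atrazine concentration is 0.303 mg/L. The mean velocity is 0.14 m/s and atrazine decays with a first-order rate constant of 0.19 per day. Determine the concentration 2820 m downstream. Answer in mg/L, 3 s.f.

Travel time t = 2820 m / 0.14 m/s = 2820/0.14 = 2.014e+04 s = 0.2331 d.
First-order decay: C = 0.303·exp(−0.19·0.2331) = 0.303·0.9567 = 0.2899 mg/L.

0.290 mg/L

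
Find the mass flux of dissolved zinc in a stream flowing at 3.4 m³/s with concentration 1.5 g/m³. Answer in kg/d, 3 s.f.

441 kg/d

Mass flux = Q·C = 3.4 m³/s × 1.5 g/m³ = 5.1 g/s.
= 5.1 g/s × 86.4 = 440.6 kg/d.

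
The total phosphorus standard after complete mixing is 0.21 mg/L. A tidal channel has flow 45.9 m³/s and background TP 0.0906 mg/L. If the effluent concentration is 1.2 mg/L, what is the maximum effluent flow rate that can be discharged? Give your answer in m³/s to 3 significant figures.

5.54 m³/s

Mass balance at complete mixing: C_std·(Q_w + Q_r) = Q_w·C_e + Q_r·C_b.
Rearranging, Q_w = Q_r·(C_std − C_b)/(C_e − C_std) = 45.9·(0.21 − 0.0906) / (1.2 − 0.21) = 5.536 m³/s.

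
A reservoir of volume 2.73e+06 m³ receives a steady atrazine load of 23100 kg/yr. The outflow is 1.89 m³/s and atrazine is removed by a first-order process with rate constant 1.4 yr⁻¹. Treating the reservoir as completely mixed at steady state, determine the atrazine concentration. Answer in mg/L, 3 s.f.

0.364 mg/L

Outflow Q = 1.89 m³/s × 3.156e+07 s/yr = 5.964e+07 m³/yr.
Steady-state CSTR mass balance: W = Q·C + k·V·C, so C = W/(Q + kV).
Q + kV = 5.964e+07 + 1.4·2.73e+06 = 6.347e+07 m³/yr.
C = 23100/6.347e+07 = 0.000364 kg/m³ = 0.364 mg/L.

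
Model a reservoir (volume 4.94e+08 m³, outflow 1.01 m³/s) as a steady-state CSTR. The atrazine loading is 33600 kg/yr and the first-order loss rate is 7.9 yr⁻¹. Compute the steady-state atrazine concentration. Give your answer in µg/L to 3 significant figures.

8.54 µg/L

Outflow Q = 1.01 m³/s × 3.156e+07 s/yr = 3.187e+07 m³/yr.
Steady-state CSTR mass balance: W = Q·C + k·V·C, so C = W/(Q + kV).
Q + kV = 3.187e+07 + 7.9·4.94e+08 = 3.934e+09 m³/yr.
C = 33600/3.934e+09 = 8.54e-06 kg/m³ = 0.00854 mg/L = 8.54 µg/L.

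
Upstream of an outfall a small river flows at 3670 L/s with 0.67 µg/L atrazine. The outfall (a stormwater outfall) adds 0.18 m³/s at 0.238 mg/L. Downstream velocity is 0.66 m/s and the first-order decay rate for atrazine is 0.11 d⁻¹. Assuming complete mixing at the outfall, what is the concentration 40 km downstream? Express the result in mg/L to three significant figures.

3670 L/s = 3.67 m³/s.
0.67 µg/L = 0.00067 mg/L.
After complete mixing, C₀ = (0.18·0.238 + 3.67·0.00067) / 3.85 = 0.01177 mg/L.
Travel time t = 4e+04 m / 0.66 m/s = 6.061e+04 s = 0.7015 d.
C = 0.01177·exp(−0.11·0.7015) = 0.01177·0.9257 = 0.01089 mg/L.

0.0109 mg/L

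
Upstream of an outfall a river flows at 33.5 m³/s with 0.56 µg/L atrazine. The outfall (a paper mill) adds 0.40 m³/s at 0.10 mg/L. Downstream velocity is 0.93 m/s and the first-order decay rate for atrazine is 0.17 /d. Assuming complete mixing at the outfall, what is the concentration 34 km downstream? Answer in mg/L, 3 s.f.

0.56 µg/L = 0.00056 mg/L.
After complete mixing, C₀ = (0.4·0.1 + 33.5·0.00056) / 33.9 = 0.001733 mg/L.
Travel time t = 3.4e+04 m / 0.93 m/s = 3.656e+04 s = 0.4231 d.
C = 0.001733·exp(−0.17·0.4231) = 0.001733·0.9306 = 0.001613 mg/L.

0.00161 mg/L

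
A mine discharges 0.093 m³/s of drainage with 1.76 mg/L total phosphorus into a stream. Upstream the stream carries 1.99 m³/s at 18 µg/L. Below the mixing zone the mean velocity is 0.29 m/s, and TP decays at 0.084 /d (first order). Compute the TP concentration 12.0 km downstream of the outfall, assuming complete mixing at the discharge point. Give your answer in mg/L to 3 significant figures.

0.0920 mg/L

18 µg/L = 0.018 mg/L.
After complete mixing, C₀ = (0.093·1.76 + 1.99·0.018) / 2.083 = 0.09578 mg/L.
Travel time t = 1.2e+04 m / 0.29 m/s = 4.138e+04 s = 0.4789 d.
C = 0.09578·exp(−0.084·0.4789) = 0.09578·0.9606 = 0.092 mg/L.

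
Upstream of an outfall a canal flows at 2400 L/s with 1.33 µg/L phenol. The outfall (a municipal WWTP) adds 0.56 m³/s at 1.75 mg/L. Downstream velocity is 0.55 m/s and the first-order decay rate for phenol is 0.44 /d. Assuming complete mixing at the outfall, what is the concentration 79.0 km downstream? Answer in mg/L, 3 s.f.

0.160 mg/L

2400 L/s = 2.4 m³/s.
1.33 µg/L = 0.00133 mg/L.
After complete mixing, C₀ = (0.56·1.75 + 2.4·0.00133) / 2.96 = 0.3322 mg/L.
Travel time t = 7.9e+04 m / 0.55 m/s = 1.436e+05 s = 1.662 d.
C = 0.3322·exp(−0.44·1.662) = 0.3322·0.4812 = 0.1598 mg/L.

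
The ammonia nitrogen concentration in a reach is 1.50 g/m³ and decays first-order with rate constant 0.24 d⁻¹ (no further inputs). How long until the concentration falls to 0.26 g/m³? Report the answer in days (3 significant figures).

7.30 d

t = ln(C₀/C)/k = ln(1.50/0.26)/0.24 = 1.753/0.24 = 7.302 d.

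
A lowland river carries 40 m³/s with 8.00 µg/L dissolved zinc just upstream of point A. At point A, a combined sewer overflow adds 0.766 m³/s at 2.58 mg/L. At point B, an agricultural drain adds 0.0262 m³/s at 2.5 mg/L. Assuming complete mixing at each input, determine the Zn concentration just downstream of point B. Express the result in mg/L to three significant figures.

0.0579 mg/L

8.00 µg/L = 0.008 mg/L.
After input A: C = (40·0.008 + 0.766·2.58) / 40.77 = 0.05633 mg/L.
After input B: C = (40.77·0.05633 + 0.0262·2.5) / 40.79 = 0.0579 mg/L.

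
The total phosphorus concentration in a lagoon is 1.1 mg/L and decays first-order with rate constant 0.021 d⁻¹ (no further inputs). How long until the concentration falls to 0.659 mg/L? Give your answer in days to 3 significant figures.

24.4 d

t = ln(C₀/C)/k = ln(1.1/0.659)/0.021 = 0.5123/0.021 = 24.4 d.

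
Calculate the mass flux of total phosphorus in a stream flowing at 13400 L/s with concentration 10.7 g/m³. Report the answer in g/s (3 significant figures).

13400 L/s = 13.4 m³/s.
Mass flux = Q·C = 13.4 m³/s × 10.7 g/m³ = 143.4 g/s.

143 g/s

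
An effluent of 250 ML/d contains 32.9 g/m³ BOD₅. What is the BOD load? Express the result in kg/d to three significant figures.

8220 kg/d

250 ML/d = 2.894 m³/s.
Mass flux = Q·C = 2.894 m³/s × 32.9 g/m³ = 95.2 g/s.
= 95.2 g/s × 86.4 = 8225 kg/d.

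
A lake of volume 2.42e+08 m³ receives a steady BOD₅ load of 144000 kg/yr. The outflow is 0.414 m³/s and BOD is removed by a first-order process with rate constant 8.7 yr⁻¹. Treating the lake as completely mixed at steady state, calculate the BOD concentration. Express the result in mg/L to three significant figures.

Outflow Q = 0.414 m³/s × 3.156e+07 s/yr = 1.306e+07 m³/yr.
Steady-state CSTR mass balance: W = Q·C + k·V·C, so C = W/(Q + kV).
Q + kV = 1.306e+07 + 8.7·2.42e+08 = 2.118e+09 m³/yr.
C = 144000/2.118e+09 = 6.797e-05 kg/m³ = 0.06797 mg/L.

0.0680 mg/L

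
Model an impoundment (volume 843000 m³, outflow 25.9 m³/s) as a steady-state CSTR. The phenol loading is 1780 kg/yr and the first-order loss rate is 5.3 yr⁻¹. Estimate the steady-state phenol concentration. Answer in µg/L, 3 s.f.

Outflow Q = 25.9 m³/s × 3.156e+07 s/yr = 8.173e+08 m³/yr.
Steady-state CSTR mass balance: W = Q·C + k·V·C, so C = W/(Q + kV).
Q + kV = 8.173e+08 + 5.3·843000 = 8.218e+08 m³/yr.
C = 1780/8.218e+08 = 2.166e-06 kg/m³ = 0.002166 mg/L = 2.166 µg/L.

2.17 µg/L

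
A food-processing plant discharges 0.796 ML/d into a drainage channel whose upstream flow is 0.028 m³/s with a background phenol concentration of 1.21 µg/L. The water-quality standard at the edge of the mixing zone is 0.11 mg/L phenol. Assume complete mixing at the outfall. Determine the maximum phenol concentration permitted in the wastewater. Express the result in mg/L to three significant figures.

0.441 mg/L

0.796 ML/d = 0.009213 m³/s.
1.21 µg/L = 0.00121 mg/L.
Mass balance: 0.11·0.03721 = 0.009213·Cₑ + 0.028·0.00121.
Cₑ = (0.004093 − 3.388e-05) / 0.009213 = 0.4406 mg/L.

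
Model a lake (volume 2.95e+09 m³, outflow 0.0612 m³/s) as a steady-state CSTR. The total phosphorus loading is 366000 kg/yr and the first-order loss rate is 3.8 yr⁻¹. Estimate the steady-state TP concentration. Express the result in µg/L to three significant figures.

32.6 µg/L

Outflow Q = 0.0612 m³/s × 3.156e+07 s/yr = 1.931e+06 m³/yr.
Steady-state CSTR mass balance: W = Q·C + k·V·C, so C = W/(Q + kV).
Q + kV = 1.931e+06 + 3.8·2.95e+09 = 1.121e+10 m³/yr.
C = 366000/1.121e+10 = 3.264e-05 kg/m³ = 0.03264 mg/L = 32.64 µg/L.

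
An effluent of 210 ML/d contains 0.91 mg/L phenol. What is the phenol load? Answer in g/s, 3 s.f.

210 ML/d = 2.431 m³/s.
Mass flux = Q·C = 2.431 m³/s × 0.91 g/m³ = 2.212 g/s.

2.21 g/s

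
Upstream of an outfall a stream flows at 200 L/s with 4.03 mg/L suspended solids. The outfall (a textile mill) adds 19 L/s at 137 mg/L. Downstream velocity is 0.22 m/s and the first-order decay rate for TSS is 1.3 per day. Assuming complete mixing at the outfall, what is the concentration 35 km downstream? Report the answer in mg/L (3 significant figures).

19 L/s = 0.019 m³/s.
200 L/s = 0.2 m³/s.
After complete mixing, C₀ = (0.019·137 + 0.2·4.03) / 0.219 = 15.57 mg/L.
Travel time t = 3.5e+04 m / 0.22 m/s = 1.591e+05 s = 1.841 d.
C = 15.57·exp(−1.3·1.841) = 15.57·0.09129 = 1.421 mg/L.

1.42 mg/L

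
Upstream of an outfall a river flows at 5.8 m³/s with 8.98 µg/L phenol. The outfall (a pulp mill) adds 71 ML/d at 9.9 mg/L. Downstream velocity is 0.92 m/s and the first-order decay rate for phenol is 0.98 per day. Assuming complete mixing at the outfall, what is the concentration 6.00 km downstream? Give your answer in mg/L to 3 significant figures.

71 ML/d = 0.8218 m³/s.
8.98 µg/L = 0.00898 mg/L.
After complete mixing, C₀ = (0.8218·9.9 + 5.8·0.00898) / 6.622 = 1.236 mg/L.
Travel time t = 6000 m / 0.92 m/s = 6522 s = 0.07548 d.
C = 1.236·exp(−0.98·0.07548) = 1.236·0.9287 = 1.148 mg/L.

1.15 mg/L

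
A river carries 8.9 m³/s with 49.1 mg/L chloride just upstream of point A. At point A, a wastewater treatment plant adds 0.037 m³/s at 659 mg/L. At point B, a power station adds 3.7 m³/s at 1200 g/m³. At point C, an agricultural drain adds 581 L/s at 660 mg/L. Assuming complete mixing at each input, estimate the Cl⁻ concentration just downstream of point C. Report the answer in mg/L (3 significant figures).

After input A: C = (8.9·49.1 + 0.037·659) / 8.937 = 51.63 mg/L.
After input B: C = (8.937·51.63 + 3.7·1200) / 12.64 = 387.9 mg/L.
581 L/s = 0.581 m³/s.
After input C: C = (12.64·387.9 + 0.581·660) / 13.22 = 399.8 mg/L.

400 mg/L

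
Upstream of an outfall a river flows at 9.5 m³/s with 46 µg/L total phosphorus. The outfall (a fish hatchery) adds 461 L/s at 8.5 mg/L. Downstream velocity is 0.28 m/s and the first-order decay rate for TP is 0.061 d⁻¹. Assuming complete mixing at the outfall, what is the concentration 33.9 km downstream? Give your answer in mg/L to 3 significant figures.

0.401 mg/L

461 L/s = 0.461 m³/s.
46 µg/L = 0.046 mg/L.
After complete mixing, C₀ = (0.461·8.5 + 9.5·0.046) / 9.961 = 0.4373 mg/L.
Travel time t = 3.39e+04 m / 0.28 m/s = 1.211e+05 s = 1.401 d.
C = 0.4373·exp(−0.061·1.401) = 0.4373·0.9181 = 0.4014 mg/L.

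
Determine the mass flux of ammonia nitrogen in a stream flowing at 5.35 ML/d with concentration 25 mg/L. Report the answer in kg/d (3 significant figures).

5.35 ML/d = 0.06192 m³/s.
Mass flux = Q·C = 0.06192 m³/s × 25 g/m³ = 1.548 g/s.
= 1.548 g/s × 86.4 = 133.8 kg/d.

134 kg/d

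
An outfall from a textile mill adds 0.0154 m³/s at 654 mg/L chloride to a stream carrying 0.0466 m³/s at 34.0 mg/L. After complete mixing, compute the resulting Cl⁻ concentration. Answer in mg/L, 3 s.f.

188 mg/L

Conservation of mass across the mixing zone: C = (0.0154·654 + 0.0466·34) / (0.0154 + 0.0466) = 11.66/0.062 = 188 mg/L.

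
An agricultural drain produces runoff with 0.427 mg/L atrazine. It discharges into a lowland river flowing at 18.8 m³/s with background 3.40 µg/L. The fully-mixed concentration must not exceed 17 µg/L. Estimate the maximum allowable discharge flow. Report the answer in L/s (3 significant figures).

624 L/s

3.40 µg/L = 0.0034 mg/L.
17 µg/L = 0.017 mg/L.
Mass balance at complete mixing: C_std·(Q_w + Q_r) = Q_w·C_e + Q_r·C_b.
Rearranging, Q_w = Q_r·(C_std − C_b)/(C_e − C_std) = 18.8·(0.017 − 0.0034) / (0.427 − 0.017) = 0.6236 m³/s.
= 623.6 L/s.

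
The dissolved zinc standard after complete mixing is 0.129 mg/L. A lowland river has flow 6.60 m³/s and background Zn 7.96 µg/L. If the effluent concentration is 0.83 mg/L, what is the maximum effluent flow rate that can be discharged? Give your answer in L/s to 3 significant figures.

1140 L/s

7.96 µg/L = 0.00796 mg/L.
Mass balance at complete mixing: C_std·(Q_w + Q_r) = Q_w·C_e + Q_r·C_b.
Rearranging, Q_w = Q_r·(C_std − C_b)/(C_e − C_std) = 6.60·(0.129 − 0.00796) / (0.83 − 0.129) = 1.14 m³/s.
= 1140 L/s.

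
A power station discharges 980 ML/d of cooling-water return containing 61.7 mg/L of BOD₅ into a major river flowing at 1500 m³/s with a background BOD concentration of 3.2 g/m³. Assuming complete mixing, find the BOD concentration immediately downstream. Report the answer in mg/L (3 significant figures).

980 ML/d = 11.34 m³/s.
By mass balance at complete mixing, C = (11.34·61.7 + 1500·3.2) / (11.34 + 1500) = 5500/1511 = 3.639 mg/L.

3.64 mg/L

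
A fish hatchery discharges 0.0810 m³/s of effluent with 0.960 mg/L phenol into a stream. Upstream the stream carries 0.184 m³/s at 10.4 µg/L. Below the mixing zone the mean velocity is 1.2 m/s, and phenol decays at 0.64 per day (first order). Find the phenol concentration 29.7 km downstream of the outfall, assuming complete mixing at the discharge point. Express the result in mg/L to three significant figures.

10.4 µg/L = 0.0104 mg/L.
After complete mixing, C₀ = (0.081·0.96 + 0.184·0.0104) / 0.265 = 0.3007 mg/L.
Travel time t = 2.97e+04 m / 1.2 m/s = 2.475e+04 s = 0.2865 d.
C = 0.3007·exp(−0.64·0.2865) = 0.3007·0.8325 = 0.2503 mg/L.

0.250 mg/L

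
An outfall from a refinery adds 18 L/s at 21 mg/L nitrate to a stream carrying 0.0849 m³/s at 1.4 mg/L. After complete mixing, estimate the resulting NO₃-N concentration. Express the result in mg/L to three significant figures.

18 L/s = 0.018 m³/s.
By mass balance at complete mixing, C = (0.018·21 + 0.0849·1.4) / (0.018 + 0.0849) = 0.4969/0.1029 = 4.829 mg/L.

4.83 mg/L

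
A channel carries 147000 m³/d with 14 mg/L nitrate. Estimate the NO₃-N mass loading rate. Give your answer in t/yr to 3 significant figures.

147000 m³/d = 1.701 m³/s.
Mass flux = Q·C = 1.701 m³/s × 14 g/m³ = 23.82 g/s.
= 23.82 g/s × 31.56 = 751.7 t/yr.

752 t/yr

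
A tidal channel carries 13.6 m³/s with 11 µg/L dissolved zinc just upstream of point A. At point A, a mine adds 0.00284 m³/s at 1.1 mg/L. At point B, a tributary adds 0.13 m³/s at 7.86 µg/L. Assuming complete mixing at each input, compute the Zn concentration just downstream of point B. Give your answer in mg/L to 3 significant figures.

11 µg/L = 0.011 mg/L.
After input A: C = (13.6·0.011 + 0.00284·1.1) / 13.6 = 0.01123 mg/L.
7.86 µg/L = 0.00786 mg/L.
After input B: C = (13.6·0.01123 + 0.13·0.00786) / 13.73 = 0.0112 mg/L.

0.0112 mg/L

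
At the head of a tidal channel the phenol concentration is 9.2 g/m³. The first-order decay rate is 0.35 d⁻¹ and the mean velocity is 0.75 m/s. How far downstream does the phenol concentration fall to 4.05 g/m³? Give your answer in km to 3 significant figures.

From C = C₀·e^(−kt), t = ln(C₀/C)/k = ln(9.2/4.05)/0.35 = 0.8205/0.35 = 2.344 d.
Distance = v·t = 0.75 m/s × 2.025e+05 s = 1.519e+05 m = 151.9 km.

152 km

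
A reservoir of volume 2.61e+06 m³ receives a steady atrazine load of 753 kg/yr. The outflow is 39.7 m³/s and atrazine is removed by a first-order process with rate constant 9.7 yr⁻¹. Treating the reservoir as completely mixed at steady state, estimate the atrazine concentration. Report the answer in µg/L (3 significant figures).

0.589 µg/L

Outflow Q = 39.7 m³/s × 3.156e+07 s/yr = 1.253e+09 m³/yr.
Steady-state CSTR mass balance: W = Q·C + k·V·C, so C = W/(Q + kV).
Q + kV = 1.253e+09 + 9.7·2.61e+06 = 1.278e+09 m³/yr.
C = 753/1.278e+09 = 5.891e-07 kg/m³ = 0.0005891 mg/L = 0.5891 µg/L.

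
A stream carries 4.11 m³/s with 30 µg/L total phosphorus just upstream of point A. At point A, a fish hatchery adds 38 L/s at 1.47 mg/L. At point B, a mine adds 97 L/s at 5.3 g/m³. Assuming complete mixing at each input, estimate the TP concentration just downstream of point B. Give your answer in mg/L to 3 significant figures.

30 µg/L = 0.03 mg/L.
38 L/s = 0.038 m³/s.
After input A: C = (4.11·0.03 + 0.038·1.47) / 4.148 = 0.04319 mg/L.
97 L/s = 0.097 m³/s.
After input B: C = (4.148·0.04319 + 0.097·5.3) / 4.245 = 0.1633 mg/L.

0.163 mg/L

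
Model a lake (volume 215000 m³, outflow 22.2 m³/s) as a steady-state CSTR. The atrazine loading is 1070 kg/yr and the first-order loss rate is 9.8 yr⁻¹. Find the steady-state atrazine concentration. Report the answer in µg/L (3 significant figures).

Outflow Q = 22.2 m³/s × 3.156e+07 s/yr = 7.006e+08 m³/yr.
Steady-state CSTR mass balance: W = Q·C + k·V·C, so C = W/(Q + kV).
Q + kV = 7.006e+08 + 9.8·215000 = 7.027e+08 m³/yr.
C = 1070/7.027e+08 = 1.523e-06 kg/m³ = 0.001523 mg/L = 1.523 µg/L.

1.52 µg/L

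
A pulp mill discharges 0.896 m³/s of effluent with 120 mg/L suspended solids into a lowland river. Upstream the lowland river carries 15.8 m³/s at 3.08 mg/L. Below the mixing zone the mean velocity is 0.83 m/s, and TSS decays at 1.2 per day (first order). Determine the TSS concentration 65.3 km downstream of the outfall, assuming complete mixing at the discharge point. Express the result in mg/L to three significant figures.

After complete mixing, C₀ = (0.896·120 + 15.8·3.08) / 16.7 = 9.355 mg/L.
Travel time t = 6.53e+04 m / 0.83 m/s = 7.867e+04 s = 0.9106 d.
C = 9.355·exp(−1.2·0.9106) = 9.355·0.3353 = 3.137 mg/L.

3.14 mg/L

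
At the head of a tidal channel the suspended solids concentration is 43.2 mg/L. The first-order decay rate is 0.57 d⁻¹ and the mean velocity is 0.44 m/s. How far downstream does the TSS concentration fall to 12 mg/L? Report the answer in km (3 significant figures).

85.4 km

From C = C₀·e^(−kt), t = ln(C₀/C)/k = ln(43.2/12)/0.57 = 1.281/0.57 = 2.247 d.
Distance = v·t = 0.44 m/s × 1.942e+05 s = 8.543e+04 m = 85.43 km.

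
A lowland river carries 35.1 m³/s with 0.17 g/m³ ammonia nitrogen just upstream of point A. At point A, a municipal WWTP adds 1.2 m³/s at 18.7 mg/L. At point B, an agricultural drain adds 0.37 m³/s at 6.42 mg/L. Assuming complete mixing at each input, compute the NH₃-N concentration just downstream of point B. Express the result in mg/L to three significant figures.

0.839 mg/L

After input A: C = (35.1·0.17 + 1.2·18.7) / 36.3 = 0.7826 mg/L.
After input B: C = (36.3·0.7826 + 0.37·6.42) / 36.67 = 0.8394 mg/L.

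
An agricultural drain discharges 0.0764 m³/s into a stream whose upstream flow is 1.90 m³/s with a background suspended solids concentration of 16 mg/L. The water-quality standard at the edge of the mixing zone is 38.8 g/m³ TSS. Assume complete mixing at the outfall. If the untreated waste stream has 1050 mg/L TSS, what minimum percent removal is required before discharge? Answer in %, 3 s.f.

Mass balance: 38.8·1.976 = 0.0764·Cₑ + 1.9·16.
Cₑ = (76.68 − 30.4) / 0.0764 = 605.8 mg/L.
Required removal = 1 − 605.8/1050 = 42.3 %.

42.3 %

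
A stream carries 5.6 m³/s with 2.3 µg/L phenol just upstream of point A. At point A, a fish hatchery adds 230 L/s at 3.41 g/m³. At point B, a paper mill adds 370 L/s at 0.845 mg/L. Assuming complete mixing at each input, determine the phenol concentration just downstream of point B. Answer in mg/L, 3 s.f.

0.179 mg/L

2.3 µg/L = 0.0023 mg/L.
230 L/s = 0.23 m³/s.
After input A: C = (5.6·0.0023 + 0.23·3.41) / 5.83 = 0.1367 mg/L.
370 L/s = 0.37 m³/s.
After input B: C = (5.83·0.1367 + 0.37·0.845) / 6.2 = 0.179 mg/L.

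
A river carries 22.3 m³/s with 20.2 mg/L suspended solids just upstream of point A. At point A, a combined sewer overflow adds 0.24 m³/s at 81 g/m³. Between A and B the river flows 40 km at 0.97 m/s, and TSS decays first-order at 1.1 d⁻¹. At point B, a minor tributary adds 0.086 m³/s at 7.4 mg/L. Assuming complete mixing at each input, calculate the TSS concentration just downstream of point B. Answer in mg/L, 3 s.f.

12.3 mg/L

After input A: C = (22.3·20.2 + 0.24·81) / 22.54 = 20.85 mg/L.
Over the 40 km reach to input B (t = 4.124e+04 s = 0.4773 d), decay gives C = 20.85·exp(−1.1·0.4773) = 12.33 mg/L.
After input B: C = (22.54·12.33 + 0.086·7.4) / 22.63 = 12.31 mg/L.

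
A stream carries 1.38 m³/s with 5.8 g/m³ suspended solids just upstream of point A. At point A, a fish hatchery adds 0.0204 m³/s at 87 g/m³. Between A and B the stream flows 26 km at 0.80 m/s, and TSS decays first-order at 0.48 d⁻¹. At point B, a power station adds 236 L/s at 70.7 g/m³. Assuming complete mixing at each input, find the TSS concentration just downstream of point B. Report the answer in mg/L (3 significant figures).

After input A: C = (1.38·5.8 + 0.0204·87) / 1.4 = 6.983 mg/L.
Over the 26 km reach to input B (t = 3.25e+04 s = 0.3762 d), decay gives C = 6.983·exp(−0.48·0.3762) = 5.829 mg/L.
236 L/s = 0.236 m³/s.
After input B: C = (1.4·5.829 + 0.236·70.7) / 1.636 = 15.18 mg/L.

15.2 mg/L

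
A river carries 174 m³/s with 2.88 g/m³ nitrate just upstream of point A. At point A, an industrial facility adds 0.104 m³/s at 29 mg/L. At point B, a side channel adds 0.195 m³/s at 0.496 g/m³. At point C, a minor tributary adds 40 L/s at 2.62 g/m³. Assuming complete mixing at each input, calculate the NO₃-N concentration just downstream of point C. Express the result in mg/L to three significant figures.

After input A: C = (174·2.88 + 0.104·29) / 174.1 = 2.896 mg/L.
After input B: C = (174.1·2.896 + 0.195·0.496) / 174.3 = 2.893 mg/L.
40 L/s = 0.04 m³/s.
After input C: C = (174.3·2.893 + 0.04·2.62) / 174.3 = 2.893 mg/L.

2.89 mg/L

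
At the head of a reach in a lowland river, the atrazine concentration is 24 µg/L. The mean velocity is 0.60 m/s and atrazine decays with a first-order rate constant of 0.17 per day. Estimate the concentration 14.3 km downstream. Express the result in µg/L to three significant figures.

22.9 µg/L

Travel time t = 14.3 km / 0.60 m/s = 1.43e+04/0.60 = 2.383e+04 s = 0.2758 d.
First-order decay: C = 24·exp(−0.17·0.2758) = 24·0.9542 = 22.9 µg/L.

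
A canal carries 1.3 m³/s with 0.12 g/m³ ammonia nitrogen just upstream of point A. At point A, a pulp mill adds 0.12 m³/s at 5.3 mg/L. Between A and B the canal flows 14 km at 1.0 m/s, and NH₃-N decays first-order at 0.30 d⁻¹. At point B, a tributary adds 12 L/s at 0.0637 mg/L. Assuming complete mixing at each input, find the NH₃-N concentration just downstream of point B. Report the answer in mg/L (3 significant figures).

After input A: C = (1.3·0.12 + 0.12·5.3) / 1.42 = 0.5577 mg/L.
Over the 14 km reach to input B (t = 1.4e+04 s = 0.162 d), decay gives C = 0.5577·exp(−0.30·0.162) = 0.5313 mg/L.
12 L/s = 0.012 m³/s.
After input B: C = (1.42·0.5313 + 0.012·0.0637) / 1.432 = 0.5274 mg/L.

0.527 mg/L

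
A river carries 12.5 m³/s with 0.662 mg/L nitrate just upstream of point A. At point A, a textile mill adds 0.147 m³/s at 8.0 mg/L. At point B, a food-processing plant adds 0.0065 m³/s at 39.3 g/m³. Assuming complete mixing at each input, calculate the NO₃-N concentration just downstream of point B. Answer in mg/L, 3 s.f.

0.767 mg/L

After input A: C = (12.5·0.662 + 0.147·8) / 12.65 = 0.7473 mg/L.
After input B: C = (12.65·0.7473 + 0.0065·39.3) / 12.65 = 0.7671 mg/L.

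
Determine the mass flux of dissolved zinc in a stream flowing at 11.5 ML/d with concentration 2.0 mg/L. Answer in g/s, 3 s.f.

0.266 g/s

11.5 ML/d = 0.1331 m³/s.
Mass flux = Q·C = 0.1331 m³/s × 2 g/m³ = 0.2662 g/s.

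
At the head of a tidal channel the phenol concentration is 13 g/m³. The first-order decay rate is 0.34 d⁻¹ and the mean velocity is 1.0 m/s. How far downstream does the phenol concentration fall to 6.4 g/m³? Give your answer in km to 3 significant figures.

From C = C₀·e^(−kt), t = ln(C₀/C)/k = ln(13/6.4)/0.34 = 0.7087/0.34 = 2.084 d.
Distance = v·t = 1.0 m/s × 1.801e+05 s = 1.801e+05 m = 180.1 km.

180 km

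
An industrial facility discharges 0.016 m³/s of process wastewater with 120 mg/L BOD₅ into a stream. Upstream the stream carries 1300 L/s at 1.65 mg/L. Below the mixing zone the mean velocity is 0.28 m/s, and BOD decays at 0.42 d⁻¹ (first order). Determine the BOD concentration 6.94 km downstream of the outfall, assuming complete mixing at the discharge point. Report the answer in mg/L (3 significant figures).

1300 L/s = 1.3 m³/s.
After complete mixing, C₀ = (0.016·120 + 1.3·1.65) / 1.316 = 3.089 mg/L.
Travel time t = 6940 m / 0.28 m/s = 2.479e+04 s = 0.2869 d.
C = 3.089·exp(−0.42·0.2869) = 3.089·0.8865 = 2.738 mg/L.

2.74 mg/L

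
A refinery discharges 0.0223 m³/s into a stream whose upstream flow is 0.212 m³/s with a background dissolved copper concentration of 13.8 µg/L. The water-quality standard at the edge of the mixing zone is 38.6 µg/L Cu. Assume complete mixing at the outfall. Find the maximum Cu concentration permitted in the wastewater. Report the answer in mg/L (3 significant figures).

13.8 µg/L = 0.0138 mg/L.
38.6 µg/L = 0.0386 mg/L.
Mass balance: 0.0386·0.2343 = 0.0223·Cₑ + 0.212·0.0138.
Cₑ = (0.009044 − 0.002926) / 0.0223 = 0.2744 mg/L.

0.274 mg/L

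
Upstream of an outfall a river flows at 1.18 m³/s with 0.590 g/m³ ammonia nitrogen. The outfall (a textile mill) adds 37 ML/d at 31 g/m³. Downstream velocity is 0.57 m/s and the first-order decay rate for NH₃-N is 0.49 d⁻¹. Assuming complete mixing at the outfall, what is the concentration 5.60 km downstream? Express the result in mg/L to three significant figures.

37 ML/d = 0.4282 m³/s.
After complete mixing, C₀ = (0.4282·31 + 1.18·0.59) / 1.608 = 8.688 mg/L.
Travel time t = 5600 m / 0.57 m/s = 9825 s = 0.1137 d.
C = 8.688·exp(−0.49·0.1137) = 8.688·0.9458 = 8.217 mg/L.

8.22 mg/L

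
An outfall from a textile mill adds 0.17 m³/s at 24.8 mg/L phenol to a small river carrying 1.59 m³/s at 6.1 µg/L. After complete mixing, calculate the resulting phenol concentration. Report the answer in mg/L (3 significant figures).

6.1 µg/L = 0.0061 mg/L.
Conservation of mass across the mixing zone: C = (0.17·24.8 + 1.59·0.0061) / (0.17 + 1.59) = 4.226/1.76 = 2.401 mg/L.

2.40 mg/L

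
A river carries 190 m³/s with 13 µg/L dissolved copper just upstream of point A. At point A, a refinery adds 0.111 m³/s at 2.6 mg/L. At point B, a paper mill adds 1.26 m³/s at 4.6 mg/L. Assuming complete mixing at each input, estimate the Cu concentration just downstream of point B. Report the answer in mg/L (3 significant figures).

13 µg/L = 0.013 mg/L.
After input A: C = (190·0.013 + 0.111·2.6) / 190.1 = 0.01451 mg/L.
After input B: C = (190.1·0.01451 + 1.26·4.6) / 191.4 = 0.0447 mg/L.

0.0447 mg/L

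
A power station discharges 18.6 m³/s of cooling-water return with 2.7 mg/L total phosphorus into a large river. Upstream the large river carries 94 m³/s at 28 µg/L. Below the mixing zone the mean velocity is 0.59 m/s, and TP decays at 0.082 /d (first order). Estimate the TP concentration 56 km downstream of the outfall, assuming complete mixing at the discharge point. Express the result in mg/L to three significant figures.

0.429 mg/L

28 µg/L = 0.028 mg/L.
After complete mixing, C₀ = (18.6·2.7 + 94·0.028) / 112.6 = 0.4694 mg/L.
Travel time t = 5.6e+04 m / 0.59 m/s = 9.492e+04 s = 1.099 d.
C = 0.4694·exp(−0.082·1.099) = 0.4694·0.9139 = 0.4289 mg/L.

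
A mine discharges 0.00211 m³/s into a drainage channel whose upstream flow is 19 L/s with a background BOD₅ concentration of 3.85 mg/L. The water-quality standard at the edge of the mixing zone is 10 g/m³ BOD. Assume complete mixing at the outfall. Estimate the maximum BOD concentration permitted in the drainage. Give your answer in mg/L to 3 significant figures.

65.4 mg/L

19 L/s = 0.019 m³/s.
Mass balance: 10·0.02111 = 0.00211·Cₑ + 0.019·3.85.
Cₑ = (0.2111 − 0.07315) / 0.00211 = 65.38 mg/L.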